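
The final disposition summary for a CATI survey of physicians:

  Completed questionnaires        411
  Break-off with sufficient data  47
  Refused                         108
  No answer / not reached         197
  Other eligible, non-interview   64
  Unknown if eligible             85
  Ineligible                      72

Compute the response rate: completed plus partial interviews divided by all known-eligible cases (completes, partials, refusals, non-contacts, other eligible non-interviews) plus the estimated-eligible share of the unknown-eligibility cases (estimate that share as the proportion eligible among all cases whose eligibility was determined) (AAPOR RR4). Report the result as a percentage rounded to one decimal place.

50.6%

Num: 411 + 47 = 458
Eligible (known): 411 + 47 + 108 + 197 + 64 = 827
e = 827 / (827 + 72) = 827 / 899 = 0.9199
Estimated eligible among unknowns: 0.9199 × 85 = 78.19
Denominator: 827 + 78.19 = 905.19
RR4 = 458 / 905.19 = 0.5060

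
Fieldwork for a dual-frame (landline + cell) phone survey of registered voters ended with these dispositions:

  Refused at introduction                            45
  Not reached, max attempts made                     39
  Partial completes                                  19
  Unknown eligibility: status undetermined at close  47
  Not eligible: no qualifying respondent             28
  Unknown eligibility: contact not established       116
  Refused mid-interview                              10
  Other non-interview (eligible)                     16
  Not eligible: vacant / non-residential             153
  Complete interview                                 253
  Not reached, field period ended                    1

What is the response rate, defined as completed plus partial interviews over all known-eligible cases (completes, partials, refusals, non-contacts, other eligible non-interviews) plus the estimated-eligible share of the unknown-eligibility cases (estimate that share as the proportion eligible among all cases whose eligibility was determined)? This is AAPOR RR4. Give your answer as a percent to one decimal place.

Refusal or break-off = 45 + 10 = 55
No contact after all attempts = 1 + 39 = 40
Unknown if eligible = 116 + 47 = 163
Screened out, ineligible = 28 + 153 = 181
Numerator = 253 + 19 = 272
Eligible (known) = 253 + 19 + 55 + 40 + 16 = 383
e = 383 / (383 + 181) = 383 / 564 = 0.6791
Estimated eligible among unknowns = 0.6791 × 163 = 110.69
Base = 383 + 110.69 = 493.69
RR4 = 272 / 493.69 = 0.5510

55.1%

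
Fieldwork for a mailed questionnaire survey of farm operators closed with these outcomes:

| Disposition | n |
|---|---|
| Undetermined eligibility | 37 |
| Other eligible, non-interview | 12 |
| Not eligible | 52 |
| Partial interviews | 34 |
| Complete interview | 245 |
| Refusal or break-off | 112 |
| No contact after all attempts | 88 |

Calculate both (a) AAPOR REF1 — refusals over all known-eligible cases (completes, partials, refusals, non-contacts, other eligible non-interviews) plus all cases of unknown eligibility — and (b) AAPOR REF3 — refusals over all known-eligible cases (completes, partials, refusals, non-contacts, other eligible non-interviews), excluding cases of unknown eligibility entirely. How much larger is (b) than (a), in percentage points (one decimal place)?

1.6

Top → 112
Denominator → 245 + 34 + 112 + 88 + 12 + 37 = 528
REF1 = 112 / 528 = 0.2121
Denominator → 245 + 34 + 112 + 88 + 12 = 491
REF3 = 112 / 491 = 0.2281
Difference = 22.81 − 21.21 = 1.60 percentage points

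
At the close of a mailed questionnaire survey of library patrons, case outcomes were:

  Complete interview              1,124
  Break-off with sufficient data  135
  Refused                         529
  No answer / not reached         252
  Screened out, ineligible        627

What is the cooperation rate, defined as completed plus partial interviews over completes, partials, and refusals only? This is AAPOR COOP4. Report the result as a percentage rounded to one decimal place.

70.4%

Top = 1124 + 135 = 1259
Base = 1124 + 135 + 529 = 1788
COOP4 = 1259 / 1788 = 0.7041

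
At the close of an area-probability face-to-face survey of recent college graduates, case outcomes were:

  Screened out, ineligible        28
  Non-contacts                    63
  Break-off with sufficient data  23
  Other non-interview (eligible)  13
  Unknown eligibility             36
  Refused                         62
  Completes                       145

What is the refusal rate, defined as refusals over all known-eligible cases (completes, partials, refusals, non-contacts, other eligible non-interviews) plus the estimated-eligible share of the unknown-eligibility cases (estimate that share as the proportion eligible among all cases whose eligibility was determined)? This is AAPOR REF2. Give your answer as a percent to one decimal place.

Num → 62
Known eligible → 145 + 23 + 62 + 63 + 13 = 306
e = 306 / (306 + 28) = 306 / 334 = 0.9162
Eligible share of unknowns → 0.9162 × 36 = 32.98
Base → 306 + 32.98 = 338.98
REF2 = 62 / 338.98 = 0.1829

18.3%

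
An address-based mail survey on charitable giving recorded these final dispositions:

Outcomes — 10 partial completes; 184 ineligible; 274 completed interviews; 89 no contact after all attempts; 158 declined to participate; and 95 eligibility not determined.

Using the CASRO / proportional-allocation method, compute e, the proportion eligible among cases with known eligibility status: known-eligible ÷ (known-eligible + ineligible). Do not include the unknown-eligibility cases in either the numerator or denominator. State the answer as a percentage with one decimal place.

74.3%

Eligible (known): 274 + 10 + 158 + 89 = 531
e = 531 / (531 + 184) = 531 / 715 = 0.7427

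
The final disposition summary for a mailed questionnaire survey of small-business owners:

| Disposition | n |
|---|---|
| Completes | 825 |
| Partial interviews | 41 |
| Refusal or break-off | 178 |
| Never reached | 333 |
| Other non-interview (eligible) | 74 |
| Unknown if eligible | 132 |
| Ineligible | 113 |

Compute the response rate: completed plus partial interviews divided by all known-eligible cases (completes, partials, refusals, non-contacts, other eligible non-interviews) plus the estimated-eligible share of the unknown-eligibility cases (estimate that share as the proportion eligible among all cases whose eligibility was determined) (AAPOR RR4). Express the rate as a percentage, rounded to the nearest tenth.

Numerator = 825 + 41 = 866
Known eligible = 825 + 41 + 178 + 333 + 74 = 1451
e = 1451 / (1451 + 113) = 1451 / 1564 = 0.9277
e × U = 0.9277 × 132 = 122.46
Denominator = 1451 + 122.46 = 1573.46
RR4 = 866 / 1573.46 = 0.5504

55.0%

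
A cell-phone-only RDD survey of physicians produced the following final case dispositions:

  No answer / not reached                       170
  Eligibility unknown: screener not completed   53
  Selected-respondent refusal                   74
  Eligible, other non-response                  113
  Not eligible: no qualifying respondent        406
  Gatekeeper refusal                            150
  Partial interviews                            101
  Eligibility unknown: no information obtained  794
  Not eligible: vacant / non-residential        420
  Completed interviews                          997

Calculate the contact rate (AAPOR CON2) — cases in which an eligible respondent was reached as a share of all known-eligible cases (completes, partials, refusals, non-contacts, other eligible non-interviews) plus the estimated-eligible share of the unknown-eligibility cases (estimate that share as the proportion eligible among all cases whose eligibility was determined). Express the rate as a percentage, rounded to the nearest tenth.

Refused = 150 + 74 = 224
Eligibility not determined = 53 + 794 = 847
Not eligible = 406 + 420 = 826
Top: 997 + 101 + 224 + 113 = 1435
Known eligible: 997 + 101 + 224 + 170 + 113 = 1605
e = 1605 / (1605 + 826) = 1605 / 2431 = 0.6602
Eligible share of unknowns: 0.6602 × 847 = 559.19
Denom: 1605 + 559.19 = 2164.19
CON2 = 1435 / 2164.19 = 0.6631

66.3%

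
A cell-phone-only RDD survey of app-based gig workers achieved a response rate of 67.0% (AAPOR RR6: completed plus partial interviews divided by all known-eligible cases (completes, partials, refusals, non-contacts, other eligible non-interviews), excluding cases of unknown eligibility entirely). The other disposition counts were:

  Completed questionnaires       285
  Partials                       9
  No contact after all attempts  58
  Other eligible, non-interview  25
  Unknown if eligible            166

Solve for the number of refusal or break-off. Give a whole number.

Num → 285 + 9 = 294
RR6 = 294 / D = 0.670
D = 294 / 0.670 = 438.8
Rest of base = 377
refusal or break-off = 438.8 − 377 ≈ 62

62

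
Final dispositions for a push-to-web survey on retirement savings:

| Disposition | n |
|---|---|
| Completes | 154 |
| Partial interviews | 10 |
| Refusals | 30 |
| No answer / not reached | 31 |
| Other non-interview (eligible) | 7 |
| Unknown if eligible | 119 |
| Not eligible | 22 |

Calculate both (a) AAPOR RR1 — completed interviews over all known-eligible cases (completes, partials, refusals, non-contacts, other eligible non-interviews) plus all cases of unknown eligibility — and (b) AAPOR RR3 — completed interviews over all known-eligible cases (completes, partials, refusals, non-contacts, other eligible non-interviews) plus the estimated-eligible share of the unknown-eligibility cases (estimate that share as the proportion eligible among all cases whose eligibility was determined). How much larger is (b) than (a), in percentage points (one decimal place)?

1.3

Numerator = 154
Denom = 154 + 10 + 30 + 31 + 7 + 119 = 351
RR1 = 154 / 351 = 0.4387
Known eligible = 154 + 10 + 30 + 31 + 7 = 232
e = 232 / (232 + 22) = 232 / 254 = 0.9134
Eligible share of unknowns = 0.9134 × 119 = 108.69
Denom = 232 + 108.69 = 340.69
RR3 = 154 / 340.69 = 0.4520
Difference = 45.20 − 43.87 = 1.33 percentage points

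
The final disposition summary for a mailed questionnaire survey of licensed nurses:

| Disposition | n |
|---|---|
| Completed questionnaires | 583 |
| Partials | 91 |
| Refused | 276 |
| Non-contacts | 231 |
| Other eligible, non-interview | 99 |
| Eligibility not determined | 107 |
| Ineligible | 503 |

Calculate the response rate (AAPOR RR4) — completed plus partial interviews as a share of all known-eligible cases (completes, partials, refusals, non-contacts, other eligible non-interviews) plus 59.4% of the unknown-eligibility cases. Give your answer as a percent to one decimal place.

Numerator → 583 + 91 = 674
Determined eligible → 583 + 91 + 276 + 231 + 99 = 1280
Eligible share of unknowns → 0.5940 × 107 = 63.56
Denominator → 1280 + 63.56 = 1343.56
RR4 = 674 / 1343.56 = 0.5017

50.2%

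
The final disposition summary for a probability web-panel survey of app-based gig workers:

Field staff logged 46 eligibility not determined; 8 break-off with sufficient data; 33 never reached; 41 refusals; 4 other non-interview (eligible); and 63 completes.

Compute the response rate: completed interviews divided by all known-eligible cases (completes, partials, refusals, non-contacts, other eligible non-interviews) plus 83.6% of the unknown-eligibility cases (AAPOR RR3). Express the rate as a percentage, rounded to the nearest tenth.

33.6%

Numerator = 63
Eligible (known) = 63 + 8 + 41 + 33 + 4 = 149
e × U = 0.8360 × 46 = 38.46
Denominator = 149 + 38.46 = 187.46
RR3 = 63 / 187.46 = 0.3361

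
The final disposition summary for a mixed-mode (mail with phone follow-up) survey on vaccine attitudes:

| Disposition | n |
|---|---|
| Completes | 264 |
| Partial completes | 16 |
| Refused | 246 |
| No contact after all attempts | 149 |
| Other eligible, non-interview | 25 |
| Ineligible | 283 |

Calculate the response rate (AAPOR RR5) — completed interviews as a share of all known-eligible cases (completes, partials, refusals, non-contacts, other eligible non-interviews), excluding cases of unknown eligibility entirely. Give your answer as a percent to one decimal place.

Top: 264
Denominator: 264 + 16 + 246 + 149 + 25 = 700
RR5 = 264 / 700 = 0.3771

37.7%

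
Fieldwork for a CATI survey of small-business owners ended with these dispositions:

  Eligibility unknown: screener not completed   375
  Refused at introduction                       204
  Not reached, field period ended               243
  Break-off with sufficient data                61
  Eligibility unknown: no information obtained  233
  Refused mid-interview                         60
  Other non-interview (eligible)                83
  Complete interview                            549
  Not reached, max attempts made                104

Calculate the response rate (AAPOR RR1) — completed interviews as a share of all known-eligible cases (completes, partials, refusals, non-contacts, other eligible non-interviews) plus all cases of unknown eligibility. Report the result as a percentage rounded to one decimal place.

28.7%

Refusal or break-off = 204 + 60 = 264
Non-contacts = 243 + 104 = 347
Undetermined eligibility = 375 + 233 = 608
Top = 549
Denominator = 549 + 61 + 264 + 347 + 83 + 608 = 1912
RR1 = 549 / 1912 = 0.2871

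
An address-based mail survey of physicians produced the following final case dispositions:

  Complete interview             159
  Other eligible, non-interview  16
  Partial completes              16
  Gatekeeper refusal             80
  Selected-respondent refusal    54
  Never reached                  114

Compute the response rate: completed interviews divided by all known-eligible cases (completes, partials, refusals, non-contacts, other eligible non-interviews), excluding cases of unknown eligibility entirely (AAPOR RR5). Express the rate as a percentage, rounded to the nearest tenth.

36.2%

Refusals = 80 + 54 = 134
Numerator → 159
Denominator → 159 + 16 + 134 + 114 + 16 = 439
RR5 = 159 / 439 = 0.3622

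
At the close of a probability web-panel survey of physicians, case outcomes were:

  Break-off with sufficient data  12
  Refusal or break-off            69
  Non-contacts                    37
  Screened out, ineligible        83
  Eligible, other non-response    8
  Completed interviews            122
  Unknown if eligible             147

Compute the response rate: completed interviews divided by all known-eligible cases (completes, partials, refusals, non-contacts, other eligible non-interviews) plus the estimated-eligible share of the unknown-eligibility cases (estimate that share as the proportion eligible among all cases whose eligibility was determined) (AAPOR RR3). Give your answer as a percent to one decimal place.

34.1%

Top → 122
Known eligible → 122 + 12 + 69 + 37 + 8 = 248
e = 248 / (248 + 83) = 248 / 331 = 0.7492
Eligible share of unknowns → 0.7492 × 147 = 110.13
Denominator → 248 + 110.13 = 358.13
RR3 = 122 / 358.13 = 0.3407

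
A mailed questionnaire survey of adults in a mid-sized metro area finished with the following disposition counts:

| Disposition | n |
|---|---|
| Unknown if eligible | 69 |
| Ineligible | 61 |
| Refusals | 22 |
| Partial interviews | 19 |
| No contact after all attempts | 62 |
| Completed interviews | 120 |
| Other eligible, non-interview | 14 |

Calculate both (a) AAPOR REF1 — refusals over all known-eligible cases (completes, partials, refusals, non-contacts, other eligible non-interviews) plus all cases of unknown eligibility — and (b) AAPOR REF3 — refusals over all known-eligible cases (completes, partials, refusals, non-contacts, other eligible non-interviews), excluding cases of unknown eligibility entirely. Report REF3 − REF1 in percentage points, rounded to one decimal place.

Numerator → 22
Denominator → 120 + 19 + 22 + 62 + 14 + 69 = 306
REF1 = 22 / 306 = 0.0719
Denominator → 120 + 19 + 22 + 62 + 14 = 237
REF3 = 22 / 237 = 0.0928
Difference = 9.28 − 7.19 = 2.09 percentage points

2.1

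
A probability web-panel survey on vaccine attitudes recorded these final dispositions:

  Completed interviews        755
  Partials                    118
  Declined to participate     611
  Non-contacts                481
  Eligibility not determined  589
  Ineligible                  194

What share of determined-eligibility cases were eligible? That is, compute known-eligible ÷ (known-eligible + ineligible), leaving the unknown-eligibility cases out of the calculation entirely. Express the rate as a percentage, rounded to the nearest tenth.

91.0%

Eligible (known) = 755 + 118 + 611 + 481 = 1965
e = 1965 / (1965 + 194) = 1965 / 2159 = 0.9101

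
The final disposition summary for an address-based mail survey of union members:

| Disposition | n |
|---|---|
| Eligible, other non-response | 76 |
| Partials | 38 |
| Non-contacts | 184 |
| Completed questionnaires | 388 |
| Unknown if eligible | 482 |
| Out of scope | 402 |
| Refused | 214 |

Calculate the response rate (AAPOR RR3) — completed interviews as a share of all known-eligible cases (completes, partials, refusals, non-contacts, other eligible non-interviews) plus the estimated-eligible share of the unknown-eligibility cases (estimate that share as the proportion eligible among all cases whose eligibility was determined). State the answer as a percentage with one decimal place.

31.5%

Top → 388
Known eligible → 388 + 38 + 214 + 184 + 76 = 900
e = 900 / (900 + 402) = 900 / 1302 = 0.6912
e × U → 0.6912 × 482 = 333.16
Denominator → 900 + 333.16 = 1233.16
RR3 = 388 / 1233.16 = 0.3146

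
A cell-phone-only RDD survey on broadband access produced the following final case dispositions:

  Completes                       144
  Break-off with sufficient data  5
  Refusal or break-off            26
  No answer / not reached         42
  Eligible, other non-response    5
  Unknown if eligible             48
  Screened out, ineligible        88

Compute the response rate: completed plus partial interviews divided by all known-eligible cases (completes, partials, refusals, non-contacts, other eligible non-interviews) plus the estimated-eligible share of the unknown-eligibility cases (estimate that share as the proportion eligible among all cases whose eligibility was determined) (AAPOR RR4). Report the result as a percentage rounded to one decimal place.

Numerator → 144 + 5 = 149
Determined eligible → 144 + 5 + 26 + 42 + 5 = 222
e = 222 / (222 + 88) = 222 / 310 = 0.7161
Eligible share of unknowns → 0.7161 × 48 = 34.37
Denom → 222 + 34.37 = 256.37
RR4 = 149 / 256.37 = 0.5812

58.1%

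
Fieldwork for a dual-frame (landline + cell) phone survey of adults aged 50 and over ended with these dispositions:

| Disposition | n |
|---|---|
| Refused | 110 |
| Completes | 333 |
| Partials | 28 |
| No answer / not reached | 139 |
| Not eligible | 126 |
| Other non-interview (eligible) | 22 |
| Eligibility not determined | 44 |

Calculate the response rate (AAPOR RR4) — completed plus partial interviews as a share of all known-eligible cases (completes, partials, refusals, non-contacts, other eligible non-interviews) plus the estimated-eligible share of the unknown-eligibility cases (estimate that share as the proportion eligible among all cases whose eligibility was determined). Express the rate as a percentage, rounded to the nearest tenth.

Num: 333 + 28 = 361
Known eligible: 333 + 28 + 110 + 139 + 22 = 632
e = 632 / (632 + 126) = 632 / 758 = 0.8338
e × U: 0.8338 × 44 = 36.69
Denom: 632 + 36.69 = 668.69
RR4 = 361 / 668.69 = 0.5399

54.0%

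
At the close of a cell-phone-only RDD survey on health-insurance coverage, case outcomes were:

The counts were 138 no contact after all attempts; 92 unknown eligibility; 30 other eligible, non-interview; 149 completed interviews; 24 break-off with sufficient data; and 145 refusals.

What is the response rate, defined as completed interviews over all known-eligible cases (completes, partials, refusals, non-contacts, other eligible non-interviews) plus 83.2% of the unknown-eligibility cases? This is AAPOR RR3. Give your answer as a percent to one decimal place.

26.5%

Num: 149
Known eligible: 149 + 24 + 145 + 138 + 30 = 486
Estimated eligible among unknowns: 0.8320 × 92 = 76.54
Base: 486 + 76.54 = 562.54
RR3 = 149 / 562.54 = 0.2649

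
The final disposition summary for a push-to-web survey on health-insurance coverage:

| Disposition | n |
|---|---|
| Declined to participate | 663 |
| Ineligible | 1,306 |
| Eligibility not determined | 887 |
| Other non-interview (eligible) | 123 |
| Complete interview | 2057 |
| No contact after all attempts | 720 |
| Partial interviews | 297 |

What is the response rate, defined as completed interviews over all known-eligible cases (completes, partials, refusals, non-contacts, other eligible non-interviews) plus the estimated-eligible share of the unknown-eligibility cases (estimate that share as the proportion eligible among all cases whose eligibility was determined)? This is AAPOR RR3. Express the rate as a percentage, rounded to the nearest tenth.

45.5%

Num → 2057
Determined eligible → 2057 + 297 + 663 + 720 + 123 = 3860
e = 3860 / (3860 + 1306) = 3860 / 5166 = 0.7472
Estimated eligible among unknowns → 0.7472 × 887 = 662.77
Base → 3860 + 662.77 = 4522.77
RR3 = 2057 / 4522.77 = 0.4548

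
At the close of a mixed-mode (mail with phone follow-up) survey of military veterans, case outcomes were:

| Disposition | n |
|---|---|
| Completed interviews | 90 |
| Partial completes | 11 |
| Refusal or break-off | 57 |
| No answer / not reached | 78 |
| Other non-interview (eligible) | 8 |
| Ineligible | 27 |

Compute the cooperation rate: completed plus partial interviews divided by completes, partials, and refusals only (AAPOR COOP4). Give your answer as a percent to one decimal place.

Top: 90 + 11 = 101
Denom: 90 + 11 + 57 = 158
COOP4 = 101 / 158 = 0.6392

63.9%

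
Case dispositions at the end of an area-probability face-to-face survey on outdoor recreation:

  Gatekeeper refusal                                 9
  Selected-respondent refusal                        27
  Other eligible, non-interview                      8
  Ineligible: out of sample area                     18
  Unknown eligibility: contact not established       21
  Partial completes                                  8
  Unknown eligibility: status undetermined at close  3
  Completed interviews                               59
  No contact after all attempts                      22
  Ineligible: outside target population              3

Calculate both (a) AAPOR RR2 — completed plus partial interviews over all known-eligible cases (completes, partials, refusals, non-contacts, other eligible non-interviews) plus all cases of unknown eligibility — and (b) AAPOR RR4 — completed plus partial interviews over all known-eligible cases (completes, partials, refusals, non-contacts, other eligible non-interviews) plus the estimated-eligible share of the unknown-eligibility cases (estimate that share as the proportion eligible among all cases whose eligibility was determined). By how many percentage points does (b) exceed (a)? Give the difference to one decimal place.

Refused = 9 + 27 = 36
Undetermined eligibility = 21 + 3 = 24
Not eligible = 3 + 18 = 21
Numerator → 59 + 8 = 67
Denom → 59 + 8 + 36 + 22 + 8 + 24 = 157
RR2 = 67 / 157 = 0.4268
Determined eligible → 59 + 8 + 36 + 22 + 8 = 133
e = 133 / (133 + 21) = 133 / 154 = 0.8636
Estimated eligible among unknowns → 0.8636 × 24 = 20.73
Denom → 133 + 20.73 = 153.73
RR4 = 67 / 153.73 = 0.4358
Difference = 43.58 − 42.68 = 0.90 percentage points

0.9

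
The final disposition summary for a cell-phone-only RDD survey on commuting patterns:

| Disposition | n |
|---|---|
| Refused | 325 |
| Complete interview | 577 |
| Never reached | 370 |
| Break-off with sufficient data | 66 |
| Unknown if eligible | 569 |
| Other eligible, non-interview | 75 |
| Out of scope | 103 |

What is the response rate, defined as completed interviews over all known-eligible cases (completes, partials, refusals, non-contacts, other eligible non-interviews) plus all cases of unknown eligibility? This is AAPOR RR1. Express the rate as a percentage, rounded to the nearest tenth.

Num: 577
Base: 577 + 66 + 325 + 370 + 75 + 569 = 1982
RR1 = 577 / 1982 = 0.2911

29.1%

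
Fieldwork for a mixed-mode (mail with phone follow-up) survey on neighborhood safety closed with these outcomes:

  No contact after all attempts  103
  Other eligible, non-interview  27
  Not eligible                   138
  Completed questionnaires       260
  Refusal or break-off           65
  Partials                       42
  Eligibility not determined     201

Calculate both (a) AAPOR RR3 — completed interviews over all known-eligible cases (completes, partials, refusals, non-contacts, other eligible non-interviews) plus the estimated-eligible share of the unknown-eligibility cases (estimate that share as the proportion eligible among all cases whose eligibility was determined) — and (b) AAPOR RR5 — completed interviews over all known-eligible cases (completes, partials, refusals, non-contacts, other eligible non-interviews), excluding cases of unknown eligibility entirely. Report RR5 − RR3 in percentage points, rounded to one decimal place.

Top: 260
Known eligible: 260 + 42 + 65 + 103 + 27 = 497
e = 497 / (497 + 138) = 497 / 635 = 0.7827
Eligible share of unknowns: 0.7827 × 201 = 157.32
Denom: 497 + 157.32 = 654.32
RR3 = 260 / 654.32 = 0.3974
Denom: 260 + 42 + 65 + 103 + 27 = 497
RR5 = 260 / 497 = 0.5231
Difference = 52.31 − 39.74 = 12.57 percentage points

12.6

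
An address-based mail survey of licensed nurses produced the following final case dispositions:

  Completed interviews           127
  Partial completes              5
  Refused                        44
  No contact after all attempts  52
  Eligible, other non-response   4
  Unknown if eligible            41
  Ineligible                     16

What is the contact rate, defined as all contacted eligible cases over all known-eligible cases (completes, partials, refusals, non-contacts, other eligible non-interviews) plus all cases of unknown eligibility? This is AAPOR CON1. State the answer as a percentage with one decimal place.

Numerator: 127 + 5 + 44 + 4 = 180
Denom: 127 + 5 + 44 + 52 + 4 + 41 = 273
CON1 = 180 / 273 = 0.6593

65.9%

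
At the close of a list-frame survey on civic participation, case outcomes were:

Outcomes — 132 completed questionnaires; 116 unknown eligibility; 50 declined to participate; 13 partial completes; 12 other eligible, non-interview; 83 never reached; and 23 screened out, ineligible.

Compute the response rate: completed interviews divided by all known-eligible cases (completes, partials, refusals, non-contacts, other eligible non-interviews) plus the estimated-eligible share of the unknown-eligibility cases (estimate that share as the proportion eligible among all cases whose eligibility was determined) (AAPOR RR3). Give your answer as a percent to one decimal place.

Top → 132
Known eligible → 132 + 13 + 50 + 83 + 12 = 290
e = 290 / (290 + 23) = 290 / 313 = 0.9265
Estimated eligible among unknowns → 0.9265 × 116 = 107.47
Denominator → 290 + 107.47 = 397.47
RR3 = 132 / 397.47 = 0.3321

33.2%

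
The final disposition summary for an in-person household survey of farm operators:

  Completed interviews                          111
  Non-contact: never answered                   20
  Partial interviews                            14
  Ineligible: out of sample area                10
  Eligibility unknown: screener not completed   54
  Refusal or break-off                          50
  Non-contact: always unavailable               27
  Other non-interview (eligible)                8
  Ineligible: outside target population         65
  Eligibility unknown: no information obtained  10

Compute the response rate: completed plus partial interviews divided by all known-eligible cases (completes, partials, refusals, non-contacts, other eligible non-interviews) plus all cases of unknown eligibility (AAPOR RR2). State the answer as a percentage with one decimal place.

No answer / not reached = 20 + 27 = 47
Unknown if eligible = 54 + 10 = 64
Not eligible = 65 + 10 = 75
Numerator → 111 + 14 = 125
Denominator → 111 + 14 + 50 + 47 + 8 + 64 = 294
RR2 = 125 / 294 = 0.4252

42.5%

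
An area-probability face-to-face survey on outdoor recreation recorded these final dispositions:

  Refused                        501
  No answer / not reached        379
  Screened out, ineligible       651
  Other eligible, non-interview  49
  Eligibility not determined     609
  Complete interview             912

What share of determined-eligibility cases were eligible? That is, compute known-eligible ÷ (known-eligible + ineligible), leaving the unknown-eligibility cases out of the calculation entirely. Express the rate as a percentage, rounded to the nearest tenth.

Determined eligible: 912 + 501 + 379 + 49 = 1841
e = 1841 / (1841 + 651) = 1841 / 2492 = 0.7388

73.9%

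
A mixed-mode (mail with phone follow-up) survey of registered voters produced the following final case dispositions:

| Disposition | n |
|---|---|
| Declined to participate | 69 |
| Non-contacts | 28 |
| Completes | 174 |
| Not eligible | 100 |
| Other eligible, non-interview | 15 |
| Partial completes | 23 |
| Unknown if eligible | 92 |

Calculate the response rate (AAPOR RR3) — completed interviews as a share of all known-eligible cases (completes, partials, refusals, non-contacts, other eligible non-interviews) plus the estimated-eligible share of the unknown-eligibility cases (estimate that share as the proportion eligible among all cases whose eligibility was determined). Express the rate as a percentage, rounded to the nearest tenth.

Top → 174
Eligible (known) → 174 + 23 + 69 + 28 + 15 = 309
e = 309 / (309 + 100) = 309 / 409 = 0.7555
e × U → 0.7555 × 92 = 69.51
Denom → 309 + 69.51 = 378.51
RR3 = 174 / 378.51 = 0.4597

46.0%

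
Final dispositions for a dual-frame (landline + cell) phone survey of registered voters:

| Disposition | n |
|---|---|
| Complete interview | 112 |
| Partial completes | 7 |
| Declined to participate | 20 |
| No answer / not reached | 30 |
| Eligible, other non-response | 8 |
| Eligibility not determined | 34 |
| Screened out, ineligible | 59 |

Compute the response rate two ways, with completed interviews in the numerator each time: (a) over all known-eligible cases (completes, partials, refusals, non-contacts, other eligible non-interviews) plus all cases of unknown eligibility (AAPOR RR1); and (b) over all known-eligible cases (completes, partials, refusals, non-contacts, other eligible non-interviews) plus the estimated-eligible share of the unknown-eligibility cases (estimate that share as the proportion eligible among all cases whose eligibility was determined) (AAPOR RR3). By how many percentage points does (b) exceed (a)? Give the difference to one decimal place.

2.2

Top = 112
Denominator = 112 + 7 + 20 + 30 + 8 + 34 = 211
RR1 = 112 / 211 = 0.5308
Eligible (known) = 112 + 7 + 20 + 30 + 8 = 177
e = 177 / (177 + 59) = 177 / 236 = 0.7500
Estimated eligible among unknowns = 0.7500 × 34 = 25.50
Denominator = 177 + 25.50 = 202.50
RR3 = 112 / 202.50 = 0.5531
Difference = 55.31 − 53.08 = 2.23 percentage points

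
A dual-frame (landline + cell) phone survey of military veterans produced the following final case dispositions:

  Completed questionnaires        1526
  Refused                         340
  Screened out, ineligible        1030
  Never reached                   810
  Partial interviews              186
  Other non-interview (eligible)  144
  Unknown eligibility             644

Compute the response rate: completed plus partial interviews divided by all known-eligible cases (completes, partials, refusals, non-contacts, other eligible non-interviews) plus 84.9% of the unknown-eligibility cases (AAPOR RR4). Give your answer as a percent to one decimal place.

Num = 1526 + 186 = 1712
Known eligible = 1526 + 186 + 340 + 810 + 144 = 3006
Eligible share of unknowns = 0.8490 × 644 = 546.76
Denom = 3006 + 546.76 = 3552.76
RR4 = 1712 / 3552.76 = 0.4819

48.2%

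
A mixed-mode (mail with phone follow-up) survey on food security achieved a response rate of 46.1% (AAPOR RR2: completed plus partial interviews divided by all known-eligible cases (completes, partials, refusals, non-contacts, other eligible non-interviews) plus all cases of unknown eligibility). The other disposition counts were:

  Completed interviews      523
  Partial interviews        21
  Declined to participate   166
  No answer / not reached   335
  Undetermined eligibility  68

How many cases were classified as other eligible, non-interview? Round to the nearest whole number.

67

Top: 523 + 21 = 544
RR2 = 544 / D = 0.461
D = 544 / 0.461 = 1180.0
Other denominator terms total 1113
other eligible, non-interview = 1180.0 − 1113 ≈ 67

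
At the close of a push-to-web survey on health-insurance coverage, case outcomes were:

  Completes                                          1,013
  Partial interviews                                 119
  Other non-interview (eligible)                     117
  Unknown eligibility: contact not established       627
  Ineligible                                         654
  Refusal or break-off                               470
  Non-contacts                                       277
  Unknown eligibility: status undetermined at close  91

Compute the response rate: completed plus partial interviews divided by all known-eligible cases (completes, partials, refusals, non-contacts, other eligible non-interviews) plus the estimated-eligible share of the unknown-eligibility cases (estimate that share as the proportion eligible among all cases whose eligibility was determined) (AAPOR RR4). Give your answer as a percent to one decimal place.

Undetermined eligibility = 627 + 91 = 718
Num = 1013 + 119 = 1132
Eligible (known) = 1013 + 119 + 470 + 277 + 117 = 1996
e = 1996 / (1996 + 654) = 1996 / 2650 = 0.7532
Estimated eligible among unknowns = 0.7532 × 718 = 540.80
Denom = 1996 + 540.80 = 2536.80
RR4 = 1132 / 2536.80 = 0.4462

44.6%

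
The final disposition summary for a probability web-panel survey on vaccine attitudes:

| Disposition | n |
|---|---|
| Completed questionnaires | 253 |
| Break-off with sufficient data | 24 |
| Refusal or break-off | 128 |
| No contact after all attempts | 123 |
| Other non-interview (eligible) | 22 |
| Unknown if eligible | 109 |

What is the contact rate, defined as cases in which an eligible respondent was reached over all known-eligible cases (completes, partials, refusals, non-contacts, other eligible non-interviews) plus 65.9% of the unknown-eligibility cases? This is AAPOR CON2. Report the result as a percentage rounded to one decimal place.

68.7%

Numerator → 253 + 24 + 128 + 22 = 427
Determined eligible → 253 + 24 + 128 + 123 + 22 = 550
Eligible share of unknowns → 0.6590 × 109 = 71.83
Denominator → 550 + 71.83 = 621.83
CON2 = 427 / 621.83 = 0.6867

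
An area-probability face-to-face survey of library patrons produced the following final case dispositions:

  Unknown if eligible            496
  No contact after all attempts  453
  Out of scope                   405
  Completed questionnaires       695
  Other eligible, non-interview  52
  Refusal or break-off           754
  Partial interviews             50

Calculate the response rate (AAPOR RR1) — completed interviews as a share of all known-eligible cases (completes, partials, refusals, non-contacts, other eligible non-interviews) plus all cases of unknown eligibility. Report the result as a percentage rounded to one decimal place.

27.8%

Top → 695
Denom → 695 + 50 + 754 + 453 + 52 + 496 = 2500
RR1 = 695 / 2500 = 0.2780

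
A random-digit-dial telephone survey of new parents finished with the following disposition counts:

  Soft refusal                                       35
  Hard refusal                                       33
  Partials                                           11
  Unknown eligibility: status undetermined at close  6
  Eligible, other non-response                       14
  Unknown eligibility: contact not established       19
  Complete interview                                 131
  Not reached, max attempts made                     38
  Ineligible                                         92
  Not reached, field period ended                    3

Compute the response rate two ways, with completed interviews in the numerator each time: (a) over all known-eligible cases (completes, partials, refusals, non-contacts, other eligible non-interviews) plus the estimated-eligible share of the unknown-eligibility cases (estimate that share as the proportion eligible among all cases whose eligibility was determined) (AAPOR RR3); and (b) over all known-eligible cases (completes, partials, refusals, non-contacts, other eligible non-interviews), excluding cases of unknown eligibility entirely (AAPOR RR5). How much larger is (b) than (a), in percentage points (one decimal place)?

3.2

Declined to participate = 33 + 35 = 68
Never reached = 3 + 38 = 41
Undetermined eligibility = 19 + 6 = 25
Numerator → 131
Determined eligible → 131 + 11 + 68 + 41 + 14 = 265
e = 265 / (265 + 92) = 265 / 357 = 0.7423
e × U → 0.7423 × 25 = 18.56
Base → 265 + 18.56 = 283.56
RR3 = 131 / 283.56 = 0.4620
Base → 131 + 11 + 68 + 41 + 14 = 265
RR5 = 131 / 265 = 0.4943
Difference = 49.43 − 46.20 = 3.23 percentage points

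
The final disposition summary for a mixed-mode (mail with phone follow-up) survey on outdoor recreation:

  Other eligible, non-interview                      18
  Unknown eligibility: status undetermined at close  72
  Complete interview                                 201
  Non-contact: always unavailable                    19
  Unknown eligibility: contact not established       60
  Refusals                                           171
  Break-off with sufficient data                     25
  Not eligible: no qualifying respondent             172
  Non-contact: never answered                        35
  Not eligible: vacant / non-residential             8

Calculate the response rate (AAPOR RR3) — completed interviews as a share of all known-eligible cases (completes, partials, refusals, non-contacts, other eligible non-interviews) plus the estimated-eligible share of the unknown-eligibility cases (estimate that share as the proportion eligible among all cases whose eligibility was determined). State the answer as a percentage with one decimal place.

Never reached = 35 + 19 = 54
Unknown eligibility = 60 + 72 = 132
Out of scope = 172 + 8 = 180
Top: 201
Determined eligible: 201 + 25 + 171 + 54 + 18 = 469
e = 469 / (469 + 180) = 469 / 649 = 0.7227
e × U: 0.7227 × 132 = 95.40
Base: 469 + 95.40 = 564.40
RR3 = 201 / 564.40 = 0.3561

35.6%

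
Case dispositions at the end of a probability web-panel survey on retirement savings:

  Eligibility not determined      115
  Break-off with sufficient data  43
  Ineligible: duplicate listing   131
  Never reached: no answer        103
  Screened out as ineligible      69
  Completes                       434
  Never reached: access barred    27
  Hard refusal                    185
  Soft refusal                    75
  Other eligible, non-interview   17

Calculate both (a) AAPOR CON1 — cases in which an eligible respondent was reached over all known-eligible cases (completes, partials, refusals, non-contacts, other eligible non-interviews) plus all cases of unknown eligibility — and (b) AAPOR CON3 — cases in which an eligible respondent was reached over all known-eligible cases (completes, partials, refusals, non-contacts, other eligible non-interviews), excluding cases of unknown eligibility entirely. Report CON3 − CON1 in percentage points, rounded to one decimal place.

9.8

Declined to participate = 185 + 75 = 260
Non-contacts = 103 + 27 = 130
Not eligible = 69 + 131 = 200
Top → 434 + 43 + 260 + 17 = 754
Denom → 434 + 43 + 260 + 130 + 17 + 115 = 999
CON1 = 754 / 999 = 0.7548
Denom → 434 + 43 + 260 + 130 + 17 = 884
CON3 = 754 / 884 = 0.8529
Difference = 85.29 − 75.48 = 9.81 percentage points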